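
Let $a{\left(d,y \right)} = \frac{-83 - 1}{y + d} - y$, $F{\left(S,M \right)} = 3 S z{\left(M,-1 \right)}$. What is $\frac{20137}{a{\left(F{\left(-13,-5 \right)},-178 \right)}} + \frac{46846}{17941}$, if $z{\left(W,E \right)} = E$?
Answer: $\frac{51380629259}{445403266} \approx 115.36$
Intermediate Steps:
$F{\left(S,M \right)} = - 3 S$ ($F{\left(S,M \right)} = 3 S \left(-1\right) = - 3 S$)
$a{\left(d,y \right)} = - y - \frac{84}{d + y}$ ($a{\left(d,y \right)} = - \frac{84}{d + y} - y = - y - \frac{84}{d + y}$)
$\frac{20137}{a{\left(F{\left(-13,-5 \right)},-178 \right)}} + \frac{46846}{17941} = \frac{20137}{\frac{1}{\left(-3\right) \left(-13\right) - 178} \left(-84 - \left(-178\right)^{2} - \left(-3\right) \left(-13\right) \left(-178\right)\right)} + \frac{46846}{17941} = \frac{20137}{\frac{1}{39 - 178} \left(-84 - 31684 - 39 \left(-178\right)\right)} + 46846 \cdot \frac{1}{17941} = \frac{20137}{\frac{1}{-139} \left(-84 - 31684 + 6942\right)} + \frac{46846}{17941} = \frac{20137}{\left(- \frac{1}{139}\right) \left(-24826\right)} + \frac{46846}{17941} = \frac{20137}{\frac{24826}{139}} + \frac{46846}{17941} = 20137 \cdot \frac{139}{24826} + \frac{46846}{17941} = \frac{2799043}{24826} + \frac{46846}{17941} = \frac{51380629259}{445403266}$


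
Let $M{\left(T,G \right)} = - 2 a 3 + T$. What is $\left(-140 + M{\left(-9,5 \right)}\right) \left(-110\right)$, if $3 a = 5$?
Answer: $17490$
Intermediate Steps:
$a = \frac{5}{3}$ ($a = \frac{1}{3} \cdot 5 = \frac{5}{3} \approx 1.6667$)
$M{\left(T,G \right)} = -10 + T$ ($M{\left(T,G \right)} = - 2 \cdot \frac{5}{3} \cdot 3 + T = \left(-2\right) 5 + T = -10 + T$)
$\left(-140 + M{\left(-9,5 \right)}\right) \left(-110\right) = \left(-140 - 19\right) \left(-110\right) = \left(-159\right) \left(-110\right) = 17490$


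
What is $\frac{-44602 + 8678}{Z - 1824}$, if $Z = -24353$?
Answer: $\frac{35924}{26177} \approx 1.3723$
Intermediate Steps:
$\frac{-44602 + 8678}{Z - 1824} = \frac{-44602 + 8678}{-24353 - 1824} = - \frac{35924}{-26177} = \left(-35924\right) \left(- \frac{1}{26177}\right) = \frac{35924}{26177}$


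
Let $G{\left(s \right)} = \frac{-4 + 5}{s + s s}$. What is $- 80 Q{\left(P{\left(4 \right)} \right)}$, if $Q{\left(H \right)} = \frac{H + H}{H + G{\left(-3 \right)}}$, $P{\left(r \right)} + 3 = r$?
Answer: $- \frac{960}{7} \approx -137.14$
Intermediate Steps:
$P{\left(r \right)} = -3 + r$
$G{\left(s \right)} = \frac{1}{s + s^{2}}$ ($G{\left(s \right)} = 1 \frac{1}{s + s^{2}} = \frac{1}{s + s^{2}}$)
$Q{\left(H \right)} = \frac{2 H}{\frac{1}{6} + H}$ ($Q{\left(H \right)} = \frac{H + H}{H + \frac{1}{\left(-3\right) \left(1 - 3\right)}} = \frac{2 H}{H - \frac{1}{3 \left(-2\right)}} = \frac{2 H}{H - - \frac{1}{6}} = \frac{2 H}{H + \frac{1}{6}} = \frac{2 H}{\frac{1}{6} + H}$)
$- 80 Q{\left(P{\left(4 \right)} \right)} = - 80 \frac{12 \left(-3 + 4\right)}{1 + 6 \left(-3 + 4\right)} = - 80 \cdot 12 \cdot 1 \frac{1}{1 + 6 \cdot 1} = - 80 \cdot 12 \cdot 1 \frac{1}{1 + 6} = - 80 \cdot 12 \cdot 1 \cdot \frac{1}{7} = \left(-80\right) \frac{12}{7} = - \frac{960}{7}$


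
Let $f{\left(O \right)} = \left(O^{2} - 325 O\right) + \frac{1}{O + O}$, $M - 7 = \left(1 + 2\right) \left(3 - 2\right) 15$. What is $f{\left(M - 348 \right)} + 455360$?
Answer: $\frac{378392191}{592} \approx 6.3918 \cdot 10^{5}$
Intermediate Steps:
$M = 52$ ($M = 7 + \left(1 + 2\right) \left(3 - 2\right) 15 = 7 + 3 \cdot 1 \cdot 15 = 7 + 3 \cdot 15 = 7 + 45 = 52$)
$f{\left(O \right)} = O^{2} + \frac{1}{2 O} - 325 O$ ($f{\left(O \right)} = \left(O^{2} - 325 O\right) + \frac{1}{2 O} = O^{2} + \frac{1}{2 O} - 325 O$)
$f{\left(M - 348 \right)} + 455360 = \left(\left(52 - 348\right)^{2} + \frac{1}{2 \left(52 - 348\right)} - 325 \left(52 - 348\right)\right) + 455360 = \left(\left(-296\right)^{2} + \frac{1}{2 \left(-296\right)} - -96200\right) + 455360 = \left(87616 + \frac{1}{2} \left(- \frac{1}{296}\right) + 96200\right) + 455360 = \left(87616 - \frac{1}{592} + 96200\right) + 455360 = \frac{108819071}{592} + 455360 = \frac{378392191}{592}$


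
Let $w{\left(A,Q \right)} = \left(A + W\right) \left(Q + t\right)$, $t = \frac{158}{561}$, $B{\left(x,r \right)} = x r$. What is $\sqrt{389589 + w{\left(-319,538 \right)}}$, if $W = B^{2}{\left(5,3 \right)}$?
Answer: $\frac{\sqrt{106687437285}}{561} \approx 582.23$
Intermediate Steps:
$B{\left(x,r \right)} = r x$
$W = 225$ ($W = \left(3 \cdot 5\right)^{2} = 15^{2} = 225$)
$t = \frac{158}{561}$ ($t = 158 \cdot \frac{1}{561} = \frac{158}{561} \approx 0.28164$)
$w{\left(A,Q \right)} = \left(225 + A\right) \left(\frac{158}{561} + Q\right)$ ($w{\left(A,Q \right)} = \left(A + 225\right) \left(Q + \frac{158}{561}\right) = \left(225 + A\right) \left(\frac{158}{561} + Q\right)$)
$\sqrt{389589 + w{\left(-319,538 \right)}} = \sqrt{389589 + \left(\frac{11850}{187} + 225 \cdot 538 + \frac{158}{561} \left(-319\right) - 171622\right)} = \sqrt{389589 + \left(\frac{11850}{187} + 121050 - \frac{4582}{51} - 171622\right)} = \sqrt{389589 - \frac{28385744}{561}} = \sqrt{\frac{190173685}{561}} = \frac{\sqrt{106687437285}}{561}$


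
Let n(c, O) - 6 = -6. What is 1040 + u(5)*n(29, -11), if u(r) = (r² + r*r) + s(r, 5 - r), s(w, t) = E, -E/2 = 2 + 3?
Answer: 1040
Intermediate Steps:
n(c, O) = 0 (n(c, O) = 6 - 6 = 0)
E = -10 (E = -2*(2 + 3) = -2*5 = -10)
s(w, t) = -10
u(r) = -10 + 2*r² (u(r) = (r² + r*r) - 10 = (r² + r²) - 10 = 2*r² - 10 = -10 + 2*r²)
1040 + u(5)*n(29, -11) = 1040 + (-10 + 2*5²)*0 = 1040 + (-10 + 2*25)*0 = 1040 + (-10 + 50)*0 = 1040 + 40*0 = 1040 + 0 = 1040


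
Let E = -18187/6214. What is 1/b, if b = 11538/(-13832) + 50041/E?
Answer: -9675484/165436010599 ≈ -5.8485e-5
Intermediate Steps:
E = -1399/478 (E = -18187*1/6214 = -1399/478 ≈ -2.9268)
b = -165436010599/9675484 (b = 11538/(-13832) + 50041/(-1399/478) = 11538*(-1/13832) + 50041*(-478/1399) = -5769/6916 - 23919598/1399 = -165436010599/9675484 ≈ -17098.)
1/b = 1/(-165436010599/9675484) = -9675484/165436010599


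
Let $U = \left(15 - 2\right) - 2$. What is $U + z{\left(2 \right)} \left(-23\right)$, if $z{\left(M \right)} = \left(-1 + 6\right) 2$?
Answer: $-219$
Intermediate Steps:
$z{\left(M \right)} = 10$ ($z{\left(M \right)} = 5 \cdot 2 = 10$)
$U = 11$ ($U = 13 - 2 = 11$)
$U + z{\left(2 \right)} \left(-23\right) = 11 + 10 \left(-23\right) = 11 - 230 = -219$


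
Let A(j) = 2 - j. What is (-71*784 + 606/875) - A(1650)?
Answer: -47263394/875 ≈ -54015.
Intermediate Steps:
(-71*784 + 606/875) - A(1650) = (-71*784 + 606/875) - (2 - 1*1650) = (-55664 + 606*(1/875)) - (2 - 1650) = (-55664 + 606/875) - 1*(-1648) = -48705394/875 + 1648 = -47263394/875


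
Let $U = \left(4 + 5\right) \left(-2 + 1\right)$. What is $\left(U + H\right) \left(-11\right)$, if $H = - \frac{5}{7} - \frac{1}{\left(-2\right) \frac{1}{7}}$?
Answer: $\frac{957}{14} \approx 68.357$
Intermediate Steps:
$U = -9$ ($U = 9 \left(-1\right) = -9$)
$H = \frac{39}{14}$ ($H = \left(-5\right) \frac{1}{7} - \frac{1}{\left(-2\right) \frac{1}{7}} = - \frac{5}{7} - \frac{1}{- \frac{2}{7}} = - \frac{5}{7} - - \frac{7}{2} = - \frac{5}{7} + \frac{7}{2} = \frac{39}{14} \approx 2.7857$)
$\left(U + H\right) \left(-11\right) = \left(-9 + \frac{39}{14}\right) \left(-11\right) = \left(- \frac{87}{14}\right) \left(-11\right) = \frac{957}{14}$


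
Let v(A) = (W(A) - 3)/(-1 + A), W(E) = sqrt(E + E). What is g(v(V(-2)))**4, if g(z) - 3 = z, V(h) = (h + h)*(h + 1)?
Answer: 3088/81 + 704*sqrt(2)/27 ≈ 74.998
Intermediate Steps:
W(E) = sqrt(2)*sqrt(E) (W(E) = sqrt(2*E) = sqrt(2)*sqrt(E))
V(h) = 2*h*(1 + h) (V(h) = (2*h)*(1 + h) = 2*h*(1 + h))
v(A) = (-3 + sqrt(2)*sqrt(A))/(-1 + A) (v(A) = (sqrt(2)*sqrt(A) - 3)/(-1 + A) = (-3 + sqrt(2)*sqrt(A))/(-1 + A))
g(z) = 3 + z
g(v(V(-2)))**4 = (3 + (-3 + sqrt(2)*sqrt(2*(-2)*(1 - 2)))/(-1 + 2*(-2)*(1 - 2)))**4 = (3 + (-3 + sqrt(2)*sqrt(2*(-2)*(-1)))/(-1 + 2*(-2)*(-1)))**4 = (3 + (-3 + sqrt(2)*sqrt(4))/(-1 + 4))**4 = (3 + (-3 + sqrt(2)*2)/3)**4 = (3 + (-3 + 2*sqrt(2))/3)**4 = (3 + (-1 + 2*sqrt(2)/3))**4 = (2 + 2*sqrt(2)/3)**4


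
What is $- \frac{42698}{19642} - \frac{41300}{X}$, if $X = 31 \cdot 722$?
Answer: $- \frac{441720309}{109906811} \approx -4.019$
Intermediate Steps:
$X = 22382$
$- \frac{42698}{19642} - \frac{41300}{X} = - \frac{42698}{19642} - \frac{41300}{22382} = \left(-42698\right) \frac{1}{19642} - \frac{20650}{11191} = - \frac{21349}{9821} - \frac{20650}{11191} = - \frac{441720309}{109906811}$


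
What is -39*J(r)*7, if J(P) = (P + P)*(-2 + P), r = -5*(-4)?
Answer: -196560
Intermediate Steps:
r = 20
J(P) = 2*P*(-2 + P) (J(P) = (2*P)*(-2 + P) = 2*P*(-2 + P))
-39*J(r)*7 = -78*20*(-2 + 20)*7 = -78*20*18*7 = -39*720*7 = -28080*7 = -196560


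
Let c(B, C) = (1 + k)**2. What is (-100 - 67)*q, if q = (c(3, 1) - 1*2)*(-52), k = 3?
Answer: 121576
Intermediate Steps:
c(B, C) = 16 (c(B, C) = (1 + 3)**2 = 4**2 = 16)
q = -728 (q = (16 - 1*2)*(-52) = (16 - 2)*(-52) = 14*(-52) = -728)
(-100 - 67)*q = (-100 - 67)*(-728) = -167*(-728) = 121576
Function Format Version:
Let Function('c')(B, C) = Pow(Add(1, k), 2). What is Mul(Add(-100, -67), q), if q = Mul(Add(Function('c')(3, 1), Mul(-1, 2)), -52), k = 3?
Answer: 121576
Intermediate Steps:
Function('c')(B, C) = 16 (Function('c')(B, C) = Pow(Add(1, 3), 2) = Pow(4, 2) = 16)
q = -728 (q = Mul(Add(16, Mul(-1, 2)), -52) = Mul(Add(16, -2), -52) = Mul(14, -52) = -728)
Mul(Add(-100, -67), q) = Mul(Add(-100, -67), -728) = Mul(-167, -728) = 121576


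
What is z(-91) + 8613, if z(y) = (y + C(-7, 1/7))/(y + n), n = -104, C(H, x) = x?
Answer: 3919127/455 ≈ 8613.5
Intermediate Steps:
z(y) = (⅐ + y)/(-104 + y) (z(y) = (y + 1/7)/(y - 104) = (y + ⅐)/(-104 + y) = (⅐ + y)/(-104 + y))
z(-91) + 8613 = (⅐ - 91)/(-104 - 91) + 8613 = -636/7/(-195) + 8613 = -1/195*(-636/7) + 8613 = 212/455 + 8613 = 3919127/455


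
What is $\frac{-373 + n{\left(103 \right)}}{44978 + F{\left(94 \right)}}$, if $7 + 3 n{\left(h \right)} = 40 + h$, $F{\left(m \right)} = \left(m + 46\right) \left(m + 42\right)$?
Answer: $- \frac{983}{192054} \approx -0.0051184$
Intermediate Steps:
$F{\left(m \right)} = \left(42 + m\right) \left(46 + m\right)$ ($F{\left(m \right)} = \left(46 + m\right) \left(42 + m\right) = \left(42 + m\right) \left(46 + m\right)$)
$n{\left(h \right)} = 11 + \frac{h}{3}$ ($n{\left(h \right)} = - \frac{7}{3} + \frac{40 + h}{3} = - \frac{7}{3} + \left(\frac{40}{3} + \frac{h}{3}\right) = 11 + \frac{h}{3}$)
$\frac{-373 + n{\left(103 \right)}}{44978 + F{\left(94 \right)}} = \frac{-373 + \left(11 + \frac{1}{3} \cdot 103\right)}{44978 + \left(1932 + 94^{2} + 88 \cdot 94\right)} = \frac{-373 + \left(11 + \frac{103}{3}\right)}{44978 + \left(1932 + 8836 + 8272\right)} = \frac{-373 + \frac{136}{3}}{44978 + 19040} = - \frac{983}{3 \cdot 64018} = \left(- \frac{983}{3}\right) \frac{1}{64018} = - \frac{983}{192054}$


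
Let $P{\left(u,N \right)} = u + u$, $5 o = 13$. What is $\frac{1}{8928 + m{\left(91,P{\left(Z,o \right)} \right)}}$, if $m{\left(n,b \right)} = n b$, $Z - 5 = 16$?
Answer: $\frac{1}{12750} \approx 7.8431 \cdot 10^{-5}$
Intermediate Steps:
$o = \frac{13}{5}$ ($o = \frac{1}{5} \cdot 13 = \frac{13}{5} \approx 2.6$)
$Z = 21$ ($Z = 5 + 16 = 21$)
$P{\left(u,N \right)} = 2 u$
$m{\left(n,b \right)} = b n$
$\frac{1}{8928 + m{\left(91,P{\left(Z,o \right)} \right)}} = \frac{1}{8928 + 2 \cdot 21 \cdot 91} = \frac{1}{8928 + 42 \cdot 91} = \frac{1}{8928 + 3822} = \frac{1}{12750}$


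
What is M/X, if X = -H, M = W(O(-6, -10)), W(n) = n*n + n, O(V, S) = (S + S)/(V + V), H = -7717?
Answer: 40/69453 ≈ 0.00057593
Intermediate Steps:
O(V, S) = S/V (O(V, S) = (2*S)/((2*V)) = (2*S)*(1/(2*V)) = S/V)
W(n) = n + n**2 (W(n) = n**2 + n = n + n**2)
M = 40/9 (M = (-10/(-6))*(1 - 10/(-6)) = (-10*(-1/6))*(1 - 10*(-1/6)) = 5*(1 + 5/3)/3 = (5/3)*(8/3) = 40/9 ≈ 4.4444)
X = 7717 (X = -1*(-7717) = 7717)
M/X = (40/9)/7717 = (40/9)*(1/7717) = 40/69453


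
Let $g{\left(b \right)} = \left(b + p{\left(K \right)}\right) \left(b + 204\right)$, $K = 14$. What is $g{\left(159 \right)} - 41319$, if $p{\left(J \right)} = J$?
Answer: $21480$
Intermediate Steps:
$g{\left(b \right)} = \left(14 + b\right) \left(204 + b\right)$ ($g{\left(b \right)} = \left(b + 14\right) \left(b + 204\right) = \left(14 + b\right) \left(204 + b\right)$)
$g{\left(159 \right)} - 41319 = \left(2856 + 159^{2} + 218 \cdot 159\right) - 41319 = \left(2856 + 25281 + 34662\right) - 41319 = 62799 - 41319 = 21480$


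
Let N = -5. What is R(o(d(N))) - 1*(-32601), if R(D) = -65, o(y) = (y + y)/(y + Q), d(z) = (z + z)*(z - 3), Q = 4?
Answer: 32536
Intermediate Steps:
d(z) = 2*z*(-3 + z) (d(z) = (2*z)*(-3 + z) = 2*z*(-3 + z))
o(y) = 2*y/(4 + y) (o(y) = (y + y)/(y + 4) = (2*y)/(4 + y) = 2*y/(4 + y))
R(o(d(N))) - 1*(-32601) = -65 - 1*(-32601) = -65 + 32601 = 32536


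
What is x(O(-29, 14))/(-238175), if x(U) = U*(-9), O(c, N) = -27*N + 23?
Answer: -639/47635 ≈ -0.013415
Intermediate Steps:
O(c, N) = 23 - 27*N
x(U) = -9*U
x(O(-29, 14))/(-238175) = -9*(23 - 27*14)/(-238175) = -9*(23 - 378)*(-1/238175) = -9*(-355)*(-1/238175) = 3195*(-1/238175) = -639/47635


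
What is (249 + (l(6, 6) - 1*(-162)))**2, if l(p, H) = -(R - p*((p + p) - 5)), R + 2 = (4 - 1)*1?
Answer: 204304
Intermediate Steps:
R = 1 (R = -2 + (4 - 1)*1 = -2 + 3*1 = -2 + 3 = 1)
l(p, H) = -1 + p*(-5 + 2*p) (l(p, H) = -(1 - p*((p + p) - 5)) = -(1 - p*(2*p - 5)) = -(1 - p*(-5 + 2*p)) = -1 + p*(-5 + 2*p))
(249 + (l(6, 6) - 1*(-162)))**2 = (249 + ((-1 - 5*6 + 2*6**2) - 1*(-162)))**2 = (249 + ((-1 - 30 + 2*36) + 162))**2 = (249 + ((-1 - 30 + 72) + 162))**2 = (249 + (41 + 162))**2 = (249 + 203)**2 = 452**2 = 204304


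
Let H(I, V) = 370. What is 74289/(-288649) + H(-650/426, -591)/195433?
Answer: -14411722007/56411540017 ≈ -0.25547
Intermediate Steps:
74289/(-288649) + H(-650/426, -591)/195433 = 74289/(-288649) + 370/195433 = 74289*(-1/288649) + 370*(1/195433) = -74289/288649 + 370/195433 = -14411722007/56411540017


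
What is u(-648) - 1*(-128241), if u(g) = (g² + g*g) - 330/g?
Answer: 104549347/108 ≈ 9.6805e+5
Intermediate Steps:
u(g) = -330/g + 2*g² (u(g) = (g² + g²) - 330/g = 2*g² - 330/g = -330/g + 2*g²)
u(-648) - 1*(-128241) = 2*(-165 + (-648)³)/(-648) - 1*(-128241) = 2*(-1/648)*(-165 - 272097792) + 128241 = 2*(-1/648)*(-272097957) + 128241 = 90699319/108 + 128241 = 104549347/108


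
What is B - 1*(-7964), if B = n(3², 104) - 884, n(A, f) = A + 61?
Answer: 7150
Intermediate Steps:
n(A, f) = 61 + A
B = -814 (B = (61 + 3²) - 884 = (61 + 9) - 884 = 70 - 884 = -814)
B - 1*(-7964) = -814 - 1*(-7964) = -814 + 7964 = 7150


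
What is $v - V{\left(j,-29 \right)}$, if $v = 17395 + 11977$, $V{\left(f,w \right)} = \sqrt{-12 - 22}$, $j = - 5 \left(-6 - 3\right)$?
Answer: $29372 - i \sqrt{34} \approx 29372.0 - 5.831 i$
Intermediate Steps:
$j = 45$ ($j = \left(-5\right) \left(-9\right) = 45$)
$V{\left(f,w \right)} = i \sqrt{34}$ ($V{\left(f,w \right)} = \sqrt{-34} = i \sqrt{34}$)
$v = 29372$
$v - V{\left(j,-29 \right)} = 29372 - i \sqrt{34}$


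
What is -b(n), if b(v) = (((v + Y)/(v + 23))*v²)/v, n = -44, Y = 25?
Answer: 836/21 ≈ 39.810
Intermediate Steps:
b(v) = v*(25 + v)/(23 + v) (b(v) = (((v + 25)/(v + 23))*v²)/v = (((25 + v)/(23 + v))*v²)/v = (v²*(25 + v)/(23 + v))/v = v*(25 + v)/(23 + v))
-b(n) = -(-44)*(25 - 44)/(23 - 44) = -(-44)*(-19)/(-21) = -(-44)*(-1)*(-19)/21 = -1*(-836/21) = 836/21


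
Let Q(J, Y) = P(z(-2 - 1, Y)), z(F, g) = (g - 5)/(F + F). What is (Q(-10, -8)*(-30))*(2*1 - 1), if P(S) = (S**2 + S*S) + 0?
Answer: -845/3 ≈ -281.67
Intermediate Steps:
z(F, g) = (-5 + g)/(2*F) (z(F, g) = (-5 + g)/((2*F)) = (-5 + g)*(1/(2*F)) = (-5 + g)/(2*F))
P(S) = 2*S**2 (P(S) = (S**2 + S**2) + 0 = 2*S**2 + 0 = 2*S**2)
Q(J, Y) = 2*(5/6 - Y/6)**2 (Q(J, Y) = 2*((-5 + Y)/(2*(-2 - 1)))**2 = 2*((1/2)*(-5 + Y)/(-3))**2 = 2*((1/2)*(-1/3)*(-5 + Y))**2 = 2*(5/6 - Y/6)**2)
(Q(-10, -8)*(-30))*(2*1 - 1) = (((5 - 1*(-8))**2/18)*(-30))*(2*1 - 1) = (((5 + 8)**2/18)*(-30))*(2 - 1) = (((1/18)*13**2)*(-30))*1 = (((1/18)*169)*(-30))*1 = ((169/18)*(-30))*1 = -845/3*1 = -845/3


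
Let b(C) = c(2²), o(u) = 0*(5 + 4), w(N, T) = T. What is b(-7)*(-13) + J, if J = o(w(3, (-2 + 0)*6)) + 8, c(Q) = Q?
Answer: -44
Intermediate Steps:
o(u) = 0 (o(u) = 0*9 = 0)
b(C) = 4 (b(C) = 2² = 4)
J = 8 (J = 0 + 8 = 8)
b(-7)*(-13) + J = 4*(-13) + 8 = -52 + 8 = -44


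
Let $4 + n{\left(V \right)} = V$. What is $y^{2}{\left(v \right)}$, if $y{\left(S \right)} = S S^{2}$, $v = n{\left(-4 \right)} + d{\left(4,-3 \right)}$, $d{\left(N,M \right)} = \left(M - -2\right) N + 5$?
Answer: $117649$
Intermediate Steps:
$n{\left(V \right)} = -4 + V$
$d{\left(N,M \right)} = 5 + N \left(2 + M\right)$ ($d{\left(N,M \right)} = \left(M + 2\right) N + 5 = \left(2 + M\right) N + 5 = N \left(2 + M\right) + 5 = 5 + N \left(2 + M\right)$)
$v = -7$ ($v = \left(-4 - 4\right) + \left(5 + 2 \cdot 4 - 12\right) = -8 + \left(5 + 8 - 12\right) = -8 + 1 = -7$)
$y{\left(S \right)} = S^{3}$
$y^{2}{\left(v \right)} = \left(\left(-7\right)^{3}\right)^{2} = \left(-343\right)^{2} = 117649$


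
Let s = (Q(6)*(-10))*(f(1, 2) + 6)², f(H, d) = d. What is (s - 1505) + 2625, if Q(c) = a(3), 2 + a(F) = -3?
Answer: 4320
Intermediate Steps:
a(F) = -5 (a(F) = -2 - 3 = -5)
Q(c) = -5
s = 3200 (s = (-5*(-10))*(2 + 6)² = 50*8² = 50*64 = 3200)
(s - 1505) + 2625 = (3200 - 1505) + 2625 = 1695 + 2625 = 4320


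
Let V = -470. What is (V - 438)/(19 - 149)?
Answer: 454/65 ≈ 6.9846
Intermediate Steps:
(V - 438)/(19 - 149) = (-470 - 438)/(19 - 149) = -908/(-130) = -908*(-1/130) = 454/65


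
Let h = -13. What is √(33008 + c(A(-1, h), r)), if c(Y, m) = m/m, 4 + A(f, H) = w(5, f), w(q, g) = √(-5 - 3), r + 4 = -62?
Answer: √33009 ≈ 181.68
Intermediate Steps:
r = -66 (r = -4 - 62 = -66)
w(q, g) = 2*I*√2 (w(q, g) = √(-8) = 2*I*√2)
A(f, H) = -4 + 2*I*√2
c(Y, m) = 1
√(33008 + c(A(-1, h), r)) = √(33008 + 1) = √33009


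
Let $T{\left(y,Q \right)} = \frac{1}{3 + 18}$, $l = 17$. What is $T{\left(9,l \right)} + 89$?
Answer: $\frac{1870}{21} \approx 89.048$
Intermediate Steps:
$T{\left(y,Q \right)} = \frac{1}{21}$
$T{\left(9,l \right)} + 89 = \frac{1}{21} + 89 = \frac{1870}{21}$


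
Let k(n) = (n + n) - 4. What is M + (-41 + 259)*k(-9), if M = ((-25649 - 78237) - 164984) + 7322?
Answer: -266344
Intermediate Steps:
k(n) = -4 + 2*n (k(n) = 2*n - 4 = -4 + 2*n)
M = -261548 (M = (-103886 - 164984) + 7322 = -268870 + 7322 = -261548)
M + (-41 + 259)*k(-9) = -261548 + (-41 + 259)*(-4 + 2*(-9)) = -261548 + 218*(-4 - 18) = -261548 + 218*(-22) = -261548 - 4796 = -266344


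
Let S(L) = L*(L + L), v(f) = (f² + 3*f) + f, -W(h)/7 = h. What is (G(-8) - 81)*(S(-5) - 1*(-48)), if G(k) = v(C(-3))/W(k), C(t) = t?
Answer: -31773/4 ≈ -7943.3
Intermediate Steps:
W(h) = -7*h
v(f) = f² + 4*f
G(k) = 3/(7*k) (G(k) = (-3*(4 - 3))/((-7*k)) = (-3*1)*(-1/(7*k)) = -(-3)/(7*k) = 3/(7*k))
S(L) = 2*L² (S(L) = L*(2*L) = 2*L²)
(G(-8) - 81)*(S(-5) - 1*(-48)) = ((3/7)/(-8) - 81)*(2*(-5)² - 1*(-48)) = ((3/7)*(-⅛) - 81)*(2*25 + 48) = (-3/56 - 81)*(50 + 48) = -4539/56*98 = -31773/4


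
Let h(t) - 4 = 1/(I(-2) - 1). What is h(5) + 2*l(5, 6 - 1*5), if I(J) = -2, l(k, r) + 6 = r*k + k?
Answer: 35/3 ≈ 11.667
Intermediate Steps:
l(k, r) = -6 + k + k*r (l(k, r) = -6 + (r*k + k) = -6 + (k*r + k) = -6 + (k + k*r) = -6 + k + k*r)
h(t) = 11/3 (h(t) = 4 + 1/(-2 - 1) = 4 + 1/(-3) = 4 - ⅓ = 11/3)
h(5) + 2*l(5, 6 - 1*5) = 11/3 + 2*(-6 + 5 + 5*(6 - 1*5)) = 11/3 + 2*(-6 + 5 + 5*(6 - 5)) = 11/3 + 2*(-6 + 5 + 5*1) = 11/3 + 2*(-6 + 5 + 5) = 11/3 + 2*4 = 11/3 + 8 = 35/3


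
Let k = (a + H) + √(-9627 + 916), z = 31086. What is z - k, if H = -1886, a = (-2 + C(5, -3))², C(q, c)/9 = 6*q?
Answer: -38852 - I*√8711 ≈ -38852.0 - 93.333*I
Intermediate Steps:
C(q, c) = 54*q (C(q, c) = 9*(6*q) = 54*q)
a = 71824 (a = (-2 + 54*5)² = (-2 + 270)² = 268² = 71824)
k = 69938 + I*√8711 (k = (71824 - 1886) + √(-9627 + 916) = 69938 + √(-8711) = 69938 + I*√8711 ≈ 69938.0 + 93.333*I)
z - k = 31086 - (69938 + I*√8711) = 31086 + (-69938 - I*√8711) = -38852 - I*√8711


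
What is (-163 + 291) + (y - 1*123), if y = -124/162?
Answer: 343/81 ≈ 4.2346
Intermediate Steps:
y = -62/81 (y = -124*1/162 = -62/81 ≈ -0.76543)
(-163 + 291) + (y - 1*123) = (-163 + 291) + (-62/81 - 1*123) = 128 + (-62/81 - 123) = 128 - 10025/81 = 343/81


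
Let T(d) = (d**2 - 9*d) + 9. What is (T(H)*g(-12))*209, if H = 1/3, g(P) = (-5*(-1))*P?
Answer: -229900/3 ≈ -76633.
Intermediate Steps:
g(P) = 5*P
H = 1/3 ≈ 0.33333
T(d) = 9 + d**2 - 9*d
(T(H)*g(-12))*209 = ((9 + (1/3)**2 - 9*1/3)*(5*(-12)))*209 = ((9 + 1/9 - 3)*(-60))*209 = ((55/9)*(-60))*209 = -1100/3*209 = -229900/3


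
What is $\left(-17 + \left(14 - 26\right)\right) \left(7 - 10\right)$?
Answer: $87$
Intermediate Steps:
$\left(-17 + \left(14 - 26\right)\right) \left(7 - 10\right) = \left(-17 + \left(14 - 26\right)\right) \left(-3\right) = \left(-17 - 12\right) \left(-3\right) = \left(-29\right) \left(-3\right) = 87$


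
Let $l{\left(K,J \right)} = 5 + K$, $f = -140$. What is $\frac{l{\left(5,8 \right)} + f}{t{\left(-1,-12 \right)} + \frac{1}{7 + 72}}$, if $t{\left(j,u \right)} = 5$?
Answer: $- \frac{5135}{198} \approx -25.934$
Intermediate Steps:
$\frac{l{\left(5,8 \right)} + f}{t{\left(-1,-12 \right)} + \frac{1}{7 + 72}} = \frac{\left(5 + 5\right) - 140}{5 + \frac{1}{7 + 72}} = \frac{10 - 140}{5 + \frac{1}{79}} = \frac{1}{5 + \frac{1}{79}} \left(-130\right) = \frac{1}{\frac{396}{79}} \left(-130\right) = \frac{79}{396} \left(-130\right) = - \frac{5135}{198}$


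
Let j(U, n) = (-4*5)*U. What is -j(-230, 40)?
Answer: -4600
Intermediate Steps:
j(U, n) = -20*U
-j(-230, 40) = -(-20)*(-230) = -1*4600 = -4600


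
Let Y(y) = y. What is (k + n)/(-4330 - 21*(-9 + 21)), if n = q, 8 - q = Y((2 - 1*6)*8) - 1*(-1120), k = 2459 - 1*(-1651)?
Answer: -1515/2291 ≈ -0.66128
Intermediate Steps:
k = 4110 (k = 2459 + 1651 = 4110)
q = -1080 (q = 8 - ((2 - 1*6)*8 - 1*(-1120)) = 8 - ((2 - 6)*8 + 1120) = 8 - (-4*8 + 1120) = 8 - (-32 + 1120) = 8 - 1*1088 = 8 - 1088 = -1080)
n = -1080
(k + n)/(-4330 - 21*(-9 + 21)) = (4110 - 1080)/(-4330 - 21*(-9 + 21)) = 3030/(-4330 - 21*12) = 3030/(-4330 - 1*252) = 3030/(-4330 - 252) = 3030/(-4582) = 3030*(-1/4582) = -1515/2291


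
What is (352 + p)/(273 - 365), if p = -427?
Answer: 75/92 ≈ 0.81522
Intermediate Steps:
(352 + p)/(273 - 365) = (352 - 427)/(273 - 365) = -75/(-92) = -75*(-1/92) = 75/92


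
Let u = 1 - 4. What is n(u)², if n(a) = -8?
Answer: 64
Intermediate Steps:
u = -3
n(u)² = (-8)² = 64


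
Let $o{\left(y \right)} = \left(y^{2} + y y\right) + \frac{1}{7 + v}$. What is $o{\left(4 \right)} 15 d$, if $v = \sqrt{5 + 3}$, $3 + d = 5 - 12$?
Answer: $- \frac{197850}{41} + \frac{300 \sqrt{2}}{41} \approx -4815.3$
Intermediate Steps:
$d = -10$ ($d = -3 + \left(5 - 12\right) = -3 - 7 = -10$)
$v = 2 \sqrt{2}$ ($v = \sqrt{8} = 2 \sqrt{2} \approx 2.8284$)
$o{\left(y \right)} = \frac{1}{7 + 2 \sqrt{2}} + 2 y^{2}$ ($o{\left(y \right)} = \left(y^{2} + y y\right) + \frac{1}{7 + 2 \sqrt{2}} = \left(y^{2} + y^{2}\right) + \frac{1}{7 + 2 \sqrt{2}} = 2 y^{2} + \frac{1}{7 + 2 \sqrt{2}} = \frac{1}{7 + 2 \sqrt{2}} + 2 y^{2}$)
$o{\left(4 \right)} 15 d = \left(\frac{7}{41} + 2 \cdot 4^{2} - \frac{2 \sqrt{2}}{41}\right) 15 \left(-10\right) = \left(\frac{7}{41} + 2 \cdot 16 - \frac{2 \sqrt{2}}{41}\right) 15 \left(-10\right) = \left(\frac{7}{41} + 32 - \frac{2 \sqrt{2}}{41}\right) 15 \left(-10\right) = \left(\frac{1319}{41} - \frac{2 \sqrt{2}}{41}\right) 15 \left(-10\right) = \left(\frac{19785}{41} - \frac{30 \sqrt{2}}{41}\right) \left(-10\right) = - \frac{197850}{41} + \frac{300 \sqrt{2}}{41}$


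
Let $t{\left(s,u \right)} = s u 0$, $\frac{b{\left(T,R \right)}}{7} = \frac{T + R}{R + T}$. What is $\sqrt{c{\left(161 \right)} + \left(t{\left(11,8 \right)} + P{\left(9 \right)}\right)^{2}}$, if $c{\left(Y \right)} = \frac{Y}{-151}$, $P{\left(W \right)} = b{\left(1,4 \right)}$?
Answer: $\frac{\sqrt{1092938}}{151} \approx 6.9234$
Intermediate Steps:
$b{\left(T,R \right)} = 7$ ($b{\left(T,R \right)} = 7 \frac{T + R}{R + T} = 7 \frac{R + T}{R + T} = 7 \cdot 1 = 7$)
$P{\left(W \right)} = 7$
$t{\left(s,u \right)} = 0$
$c{\left(Y \right)} = - \frac{Y}{151}$ ($c{\left(Y \right)} = Y \left(- \frac{1}{151}\right) = - \frac{Y}{151}$)
$\sqrt{c{\left(161 \right)} + \left(t{\left(11,8 \right)} + P{\left(9 \right)}\right)^{2}} = \sqrt{\left(- \frac{1}{151}\right) 161 + \left(0 + 7\right)^{2}} = \sqrt{- \frac{161}{151} + 7^{2}} = \sqrt{- \frac{161}{151} + 49} = \sqrt{\frac{7238}{151}} = \frac{\sqrt{1092938}}{151}$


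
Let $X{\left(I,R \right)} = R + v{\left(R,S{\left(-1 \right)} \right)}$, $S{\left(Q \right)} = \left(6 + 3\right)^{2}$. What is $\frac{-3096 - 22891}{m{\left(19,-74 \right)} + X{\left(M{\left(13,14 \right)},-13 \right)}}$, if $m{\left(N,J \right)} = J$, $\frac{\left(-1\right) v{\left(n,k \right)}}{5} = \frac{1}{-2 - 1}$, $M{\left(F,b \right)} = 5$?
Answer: $\frac{77961}{256} \approx 304.54$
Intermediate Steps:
$S{\left(Q \right)} = 81$ ($S{\left(Q \right)} = 9^{2} = 81$)
$v{\left(n,k \right)} = \frac{5}{3}$ ($v{\left(n,k \right)} = - \frac{5}{-2 - 1} = - \frac{5}{-3} = \left(-5\right) \left(- \frac{1}{3}\right) = \frac{5}{3}$)
$X{\left(I,R \right)} = \frac{5}{3} + R$ ($X{\left(I,R \right)} = R + \frac{5}{3} = \frac{5}{3} + R$)
$\frac{-3096 - 22891}{m{\left(19,-74 \right)} + X{\left(M{\left(13,14 \right)},-13 \right)}} = \frac{-3096 - 22891}{-74 + \left(\frac{5}{3} - 13\right)} = - \frac{25987}{-74 - \frac{34}{3}} = - \frac{25987}{- \frac{256}{3}} = \left(-25987\right) \left(- \frac{3}{256}\right) = \frac{77961}{256}$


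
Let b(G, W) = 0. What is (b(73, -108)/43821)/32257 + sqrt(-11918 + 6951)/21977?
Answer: I*sqrt(4967)/21977 ≈ 0.0032068*I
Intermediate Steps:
(b(73, -108)/43821)/32257 + sqrt(-11918 + 6951)/21977 = (0/43821)/32257 + sqrt(-11918 + 6951)/21977 = (0*(1/43821))*(1/32257) + sqrt(-4967)*(1/21977) = 0*(1/32257) + (I*sqrt(4967))*(1/21977) = 0 + I*sqrt(4967)/21977 = I*sqrt(4967)/21977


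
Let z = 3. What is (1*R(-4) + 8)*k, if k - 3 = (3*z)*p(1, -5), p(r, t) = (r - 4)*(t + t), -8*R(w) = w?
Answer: 4641/2 ≈ 2320.5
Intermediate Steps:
R(w) = -w/8
p(r, t) = 2*t*(-4 + r) (p(r, t) = (-4 + r)*(2*t) = 2*t*(-4 + r))
k = 273 (k = 3 + (3*3)*(2*(-5)*(-4 + 1)) = 3 + 9*(2*(-5)*(-3)) = 3 + 9*30 = 3 + 270 = 273)
(1*R(-4) + 8)*k = (1*(-⅛*(-4)) + 8)*273 = (1*(½) + 8)*273 = (½ + 8)*273 = (17/2)*273 = 4641/2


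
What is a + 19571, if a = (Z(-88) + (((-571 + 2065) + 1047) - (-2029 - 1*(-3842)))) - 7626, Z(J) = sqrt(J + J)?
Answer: 12673 + 4*I*sqrt(11) ≈ 12673.0 + 13.266*I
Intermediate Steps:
Z(J) = sqrt(2)*sqrt(J) (Z(J) = sqrt(2*J) = sqrt(2)*sqrt(J))
a = -6898 + 4*I*sqrt(11) (a = (sqrt(2)*sqrt(-88) + (((-571 + 2065) + 1047) - (-2029 - 1*(-3842)))) - 7626 = (sqrt(2)*(2*I*sqrt(22)) + ((1494 + 1047) - (-2029 + 3842))) - 7626 = (4*I*sqrt(11) + (2541 - 1*1813)) - 7626 = (4*I*sqrt(11) + (2541 - 1813)) - 7626 = (4*I*sqrt(11) + 728) - 7626 = (728 + 4*I*sqrt(11)) - 7626 = -6898 + 4*I*sqrt(11) ≈ -6898.0 + 13.266*I)
a + 19571 = (-6898 + 4*I*sqrt(11)) + 19571 = 12673 + 4*I*sqrt(11)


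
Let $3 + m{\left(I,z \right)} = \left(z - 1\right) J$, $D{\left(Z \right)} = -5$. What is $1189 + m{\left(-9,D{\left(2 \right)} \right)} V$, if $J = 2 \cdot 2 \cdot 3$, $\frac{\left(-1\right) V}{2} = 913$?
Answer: $138139$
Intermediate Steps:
$V = -1826$ ($V = \left(-2\right) 913 = -1826$)
$J = 12$ ($J = 4 \cdot 3 = 12$)
$m{\left(I,z \right)} = -15 + 12 z$ ($m{\left(I,z \right)} = -3 + \left(z - 1\right) 12 = -3 + \left(-1 + z\right) 12 = -3 + \left(-12 + 12 z\right) = -15 + 12 z$)
$1189 + m{\left(-9,D{\left(2 \right)} \right)} V = 1189 + \left(-15 + 12 \left(-5\right)\right) \left(-1826\right) = 1189 + \left(-15 - 60\right) \left(-1826\right) = 1189 - -136950 = 1189 + 136950 = 138139$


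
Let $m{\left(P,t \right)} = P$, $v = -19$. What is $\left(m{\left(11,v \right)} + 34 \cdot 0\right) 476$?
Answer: $5236$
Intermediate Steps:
$\left(m{\left(11,v \right)} + 34 \cdot 0\right) 476 = \left(11 + 34 \cdot 0\right) 476 = \left(11 + 0\right) 476 = 11 \cdot 476 = 5236$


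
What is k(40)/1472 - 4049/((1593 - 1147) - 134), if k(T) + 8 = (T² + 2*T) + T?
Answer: -84781/7176 ≈ -11.815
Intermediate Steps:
k(T) = -8 + T² + 3*T (k(T) = -8 + ((T² + 2*T) + T) = -8 + (T² + 3*T) = -8 + T² + 3*T)
k(40)/1472 - 4049/((1593 - 1147) - 134) = (-8 + 40² + 3*40)/1472 - 4049/((1593 - 1147) - 134) = (-8 + 1600 + 120)*(1/1472) - 4049/(446 - 134) = 1712*(1/1472) - 4049/312 = 107/92 - 4049*1/312 = 107/92 - 4049/312 = -84781/7176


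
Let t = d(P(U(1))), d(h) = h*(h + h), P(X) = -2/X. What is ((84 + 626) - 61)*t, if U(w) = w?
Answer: 5192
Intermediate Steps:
d(h) = 2*h**2 (d(h) = h*(2*h) = 2*h**2)
t = 8 (t = 2*(-2/1)**2 = 2*(-2*1)**2 = 2*(-2)**2 = 2*4 = 8)
((84 + 626) - 61)*t = ((84 + 626) - 61)*8 = (710 - 61)*8 = 649*8 = 5192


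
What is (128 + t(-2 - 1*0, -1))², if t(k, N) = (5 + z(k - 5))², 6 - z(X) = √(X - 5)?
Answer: 50361 - 20856*I*√3 ≈ 50361.0 - 36124.0*I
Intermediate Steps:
z(X) = 6 - √(-5 + X) (z(X) = 6 - √(X - 5) = 6 - √(-5 + X))
t(k, N) = (11 - √(-10 + k))² (t(k, N) = (5 + (6 - √(-5 + (k - 5))))² = (5 + (6 - √(-5 + (-5 + k))))² = (5 + (6 - √(-10 + k)))² = (11 - √(-10 + k))²)
(128 + t(-2 - 1*0, -1))² = (128 + (-11 + √(-10 + (-2 - 1*0)))²)² = (128 + (-11 + √(-10 + (-2 + 0)))²)² = (128 + (-11 + √(-10 - 2))²)² = (128 + (-11 + √(-12))²)² = (128 + (-11 + 2*I*√3)²)²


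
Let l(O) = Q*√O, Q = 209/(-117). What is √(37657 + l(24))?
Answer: √(57276297 - 5434*√6)/39 ≈ 194.03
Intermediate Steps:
Q = -209/117 (Q = 209*(-1/117) = -209/117 ≈ -1.7863)
l(O) = -209*√O/117
√(37657 + l(24)) = √(37657 - 418*√6/117)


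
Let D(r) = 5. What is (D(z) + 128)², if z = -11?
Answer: 17689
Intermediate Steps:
(D(z) + 128)² = (5 + 128)² = 133² = 17689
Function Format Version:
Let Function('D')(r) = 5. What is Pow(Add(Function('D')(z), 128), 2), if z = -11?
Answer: 17689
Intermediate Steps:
Pow(Add(Function('D')(z), 128), 2) = Pow(Add(5, 128), 2) = Pow(133, 2) = 17689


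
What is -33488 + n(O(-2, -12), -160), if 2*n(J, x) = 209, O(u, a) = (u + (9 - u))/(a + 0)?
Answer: -66767/2 ≈ -33384.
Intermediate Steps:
O(u, a) = 9/a
n(J, x) = 209/2 (n(J, x) = (1/2)*209 = 209/2)
-33488 + n(O(-2, -12), -160) = -33488 + 209/2 = -66767/2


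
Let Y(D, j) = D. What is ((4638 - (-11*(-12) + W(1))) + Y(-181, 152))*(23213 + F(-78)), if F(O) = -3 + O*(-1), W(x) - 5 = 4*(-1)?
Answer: 100697312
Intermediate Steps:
W(x) = 1 (W(x) = 5 + 4*(-1) = 5 - 4 = 1)
F(O) = -3 - O
((4638 - (-11*(-12) + W(1))) + Y(-181, 152))*(23213 + F(-78)) = ((4638 - (-11*(-12) + 1)) - 181)*(23213 + (-3 - 1*(-78))) = ((4638 - (132 + 1)) - 181)*(23213 + (-3 + 78)) = ((4638 - 1*133) - 181)*(23213 + 75) = ((4638 - 133) - 181)*23288 = (4505 - 181)*23288 = 4324*23288 = 100697312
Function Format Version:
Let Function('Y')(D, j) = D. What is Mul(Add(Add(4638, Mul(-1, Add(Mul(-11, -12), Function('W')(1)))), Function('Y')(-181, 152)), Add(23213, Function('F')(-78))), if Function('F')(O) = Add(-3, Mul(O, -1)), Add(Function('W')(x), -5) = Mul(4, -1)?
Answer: 100697312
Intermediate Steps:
Function('W')(x) = 1 (Function('W')(x) = Add(5, Mul(4, -1)) = Add(5, -4) = 1)
Function('F')(O) = Add(-3, Mul(-1, O))
Mul(Add(Add(4638, Mul(-1, Add(Mul(-11, -12), Function('W')(1)))), Function('Y')(-181, 152)), Add(23213, Function('F')(-78))) = Mul(Add(Add(4638, Mul(-1, Add(Mul(-11, -12), 1))), -181), Add(23213, Add(-3, Mul(-1, -78)))) = Mul(Add(Add(4638, Mul(-1, Add(132, 1))), -181), Add(23213, Add(-3, 78))) = Mul(Add(Add(4638, Mul(-1, 133)), -181), Add(23213, 75)) = Mul(Add(Add(4638, -133), -181), 23288) = Mul(Add(4505, -181), 23288) = Mul(4324, 23288) = 100697312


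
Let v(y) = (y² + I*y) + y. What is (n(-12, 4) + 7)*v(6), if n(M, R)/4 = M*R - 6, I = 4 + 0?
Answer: -13794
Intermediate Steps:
I = 4
v(y) = y² + 5*y (v(y) = (y² + 4*y) + y = y² + 5*y)
n(M, R) = -24 + 4*M*R (n(M, R) = 4*(M*R - 6) = 4*(-6 + M*R) = -24 + 4*M*R)
(n(-12, 4) + 7)*v(6) = ((-24 + 4*(-12)*4) + 7)*(6*(5 + 6)) = ((-24 - 192) + 7)*(6*11) = (-216 + 7)*66 = -209*66 = -13794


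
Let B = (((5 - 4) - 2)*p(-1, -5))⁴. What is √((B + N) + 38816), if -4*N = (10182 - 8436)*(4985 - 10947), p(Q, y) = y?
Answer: √2641854 ≈ 1625.4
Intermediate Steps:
N = 2602413 (N = -(10182 - 8436)*(4985 - 10947)/4 = -873*(-5962)/2 = -¼*(-10409652) = 2602413)
B = 625 (B = (((5 - 4) - 2)*(-5))⁴ = ((1 - 2)*(-5))⁴ = (-1*(-5))⁴ = 5⁴ = 625)
√((B + N) + 38816) = √((625 + 2602413) + 38816) = √(2603038 + 38816) = √2641854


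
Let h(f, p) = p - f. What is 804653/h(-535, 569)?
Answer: 804653/1104 ≈ 728.85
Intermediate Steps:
804653/h(-535, 569) = 804653/(569 - 1*(-535)) = 804653/(569 + 535) = 804653/1104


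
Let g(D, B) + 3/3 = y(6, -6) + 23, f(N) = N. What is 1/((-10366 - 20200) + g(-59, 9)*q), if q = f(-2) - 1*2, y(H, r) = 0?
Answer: -1/30654 ≈ -3.2622e-5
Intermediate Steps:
g(D, B) = 22 (g(D, B) = -1 + (0 + 23) = -1 + 23 = 22)
q = -4 (q = -2 - 1*2 = -2 - 2 = -4)
1/((-10366 - 20200) + g(-59, 9)*q) = 1/((-10366 - 20200) + 22*(-4)) = 1/(-30566 - 88) = 1/(-30654) = -1/30654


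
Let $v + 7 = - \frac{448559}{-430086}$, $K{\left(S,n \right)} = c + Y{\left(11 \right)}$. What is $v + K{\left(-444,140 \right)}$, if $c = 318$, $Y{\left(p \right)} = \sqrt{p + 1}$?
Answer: $\frac{134205305}{430086} + 2 \sqrt{3} \approx 315.51$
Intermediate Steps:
$Y{\left(p \right)} = \sqrt{1 + p}$
$K{\left(S,n \right)} = 318 + 2 \sqrt{3}$ ($K{\left(S,n \right)} = 318 + \sqrt{1 + 11} = 318 + \sqrt{12} = 318 + 2 \sqrt{3}$)
$v = - \frac{2562043}{430086}$ ($v = -7 - \frac{448559}{-430086} = -7 - - \frac{448559}{430086} = -7 + \frac{448559}{430086} = - \frac{2562043}{430086} \approx -5.957$)
$v + K{\left(-444,140 \right)} = - \frac{2562043}{430086} + \left(318 + 2 \sqrt{3}\right) = \frac{134205305}{430086} + 2 \sqrt{3}$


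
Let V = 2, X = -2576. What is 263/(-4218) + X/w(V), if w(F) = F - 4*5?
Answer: 1810139/12654 ≈ 143.05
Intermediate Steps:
w(F) = -20 + F (w(F) = F - 20 = -20 + F)
263/(-4218) + X/w(V) = 263/(-4218) - 2576/(-20 + 2) = 263*(-1/4218) - 2576/(-18) = -263/4218 - 2576*(-1/18) = -263/4218 + 1288/9 = 1810139/12654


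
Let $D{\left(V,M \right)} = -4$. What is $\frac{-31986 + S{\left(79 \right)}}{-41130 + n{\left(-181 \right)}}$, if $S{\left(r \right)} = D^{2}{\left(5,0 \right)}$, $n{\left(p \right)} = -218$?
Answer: $\frac{15985}{20674} \approx 0.77319$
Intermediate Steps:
$S{\left(r \right)} = 16$ ($S{\left(r \right)} = \left(-4\right)^{2} = 16$)
$\frac{-31986 + S{\left(79 \right)}}{-41130 + n{\left(-181 \right)}} = \frac{-31986 + 16}{-41130 - 218} = - \frac{31970}{-41348} = \left(-31970\right) \left(- \frac{1}{41348}\right) = \frac{15985}{20674}$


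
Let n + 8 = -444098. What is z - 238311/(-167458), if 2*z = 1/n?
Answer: 105835261237/74369102548 ≈ 1.4231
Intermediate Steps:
n = -444106 (n = -8 - 444098 = -444106)
z = -1/888212 (z = (½)/(-444106) = (½)*(-1/444106) = -1/888212 ≈ -1.1259e-6)
z - 238311/(-167458) = -1/888212 - 238311/(-167458) = -1/888212 - 238311*(-1)/167458 = -1/888212 - 1*(-238311/167458) = -1/888212 + 238311/167458 = 105835261237/74369102548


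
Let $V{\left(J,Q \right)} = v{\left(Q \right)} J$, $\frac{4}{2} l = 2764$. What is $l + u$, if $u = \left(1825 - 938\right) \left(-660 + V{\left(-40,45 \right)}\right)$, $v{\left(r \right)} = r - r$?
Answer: $-584038$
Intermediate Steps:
$l = 1382$ ($l = \frac{1}{2} \cdot 2764 = 1382$)
$v{\left(r \right)} = 0$
$V{\left(J,Q \right)} = 0$ ($V{\left(J,Q \right)} = 0 J = 0$)
$u = -585420$ ($u = \left(1825 - 938\right) \left(-660 + 0\right) = 887 \left(-660\right) = -585420$)
$l + u = 1382 - 585420 = -584038$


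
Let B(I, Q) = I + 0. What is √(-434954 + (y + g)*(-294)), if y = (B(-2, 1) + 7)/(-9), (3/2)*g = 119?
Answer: 2*I*√1030758/3 ≈ 676.84*I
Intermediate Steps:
g = 238/3 (g = (⅔)*119 = 238/3 ≈ 79.333)
B(I, Q) = I
y = -5/9 (y = (-2 + 7)/(-9) = 5*(-⅑) = -5/9 ≈ -0.55556)
√(-434954 + (y + g)*(-294)) = √(-434954 + (-5/9 + 238/3)*(-294)) = √(-434954 + (709/9)*(-294)) = √(-434954 - 69482/3) = √(-1374344/3) = 2*I*√1030758/3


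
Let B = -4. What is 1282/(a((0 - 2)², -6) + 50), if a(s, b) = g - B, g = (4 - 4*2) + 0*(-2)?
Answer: 641/25 ≈ 25.640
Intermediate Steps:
g = -4 (g = (4 - 8) + 0 = -4 + 0 = -4)
a(s, b) = 0 (a(s, b) = -4 - 1*(-4) = -4 + 4 = 0)
1282/(a((0 - 2)², -6) + 50) = 1282/(0 + 50) = 1282/50 = (1/50)*1282 = 641/25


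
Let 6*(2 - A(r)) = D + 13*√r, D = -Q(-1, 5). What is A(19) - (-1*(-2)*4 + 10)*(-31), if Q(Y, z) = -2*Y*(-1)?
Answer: 1679/3 - 13*√19/6 ≈ 550.22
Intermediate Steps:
Q(Y, z) = 2*Y
D = 2 (D = -2*(-1) = -1*(-2) = 2)
A(r) = 5/3 - 13*√r/6 (A(r) = 2 - (2 + 13*√r)/6 = 2 + (-⅓ - 13*√r/6) = 5/3 - 13*√r/6)
A(19) - (-1*(-2)*4 + 10)*(-31) = (5/3 - 13*√19/6) - (-1*(-2)*4 + 10)*(-31) = (5/3 - 13*√19/6) - (2*4 + 10)*(-31) = (5/3 - 13*√19/6) - (8 + 10)*(-31) = (5/3 - 13*√19/6) - 18*(-31) = (5/3 - 13*√19/6) - 1*(-558) = (5/3 - 13*√19/6) + 558 = 1679/3 - 13*√19/6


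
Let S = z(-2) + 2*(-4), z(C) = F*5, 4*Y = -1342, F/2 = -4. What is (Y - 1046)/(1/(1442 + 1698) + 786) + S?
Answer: -122803878/2468041 ≈ -49.758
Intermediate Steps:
F = -8 (F = 2*(-4) = -8)
Y = -671/2 (Y = (¼)*(-1342) = -671/2 ≈ -335.50)
z(C) = -40 (z(C) = -8*5 = -40)
S = -48 (S = -40 + 2*(-4) = -40 - 8 = -48)
(Y - 1046)/(1/(1442 + 1698) + 786) + S = (-671/2 - 1046)/(1/(1442 + 1698) + 786) - 48 = -2763/(2*(1/3140 + 786)) - 48 = -2763/(2*2468041/3140) - 48 = -2763/2*3140/2468041 - 48 = -4337910/2468041 - 48 = -122803878/2468041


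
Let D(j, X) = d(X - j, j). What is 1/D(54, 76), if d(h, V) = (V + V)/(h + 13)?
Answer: 35/108 ≈ 0.32407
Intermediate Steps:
d(h, V) = 2*V/(13 + h) (d(h, V) = (2*V)/(13 + h) = 2*V/(13 + h))
D(j, X) = 2*j/(13 + X - j) (D(j, X) = 2*j/(13 + (X - j)) = 2*j/(13 + X - j))
1/D(54, 76) = 1/(2*54/(13 + 76 - 1*54)) = 1/(2*54/(13 + 76 - 54)) = 1/(2*54/35) = 1/(2*54*(1/35)) = 1/(108/35) = 35/108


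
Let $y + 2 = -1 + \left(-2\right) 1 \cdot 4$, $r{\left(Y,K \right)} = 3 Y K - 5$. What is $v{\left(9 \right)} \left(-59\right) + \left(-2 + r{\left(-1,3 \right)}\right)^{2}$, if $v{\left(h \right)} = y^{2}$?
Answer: $-6883$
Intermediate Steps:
$r{\left(Y,K \right)} = -5 + 3 K Y$ ($r{\left(Y,K \right)} = 3 K Y - 5 = -5 + 3 K Y$)
$y = -11$ ($y = -2 + \left(-1 + \left(-2\right) 1 \cdot 4\right) = -2 - 9 = -11$)
$v{\left(h \right)} = 121$ ($v{\left(h \right)} = \left(-11\right)^{2} = 121$)
$v{\left(9 \right)} \left(-59\right) + \left(-2 + r{\left(-1,3 \right)}\right)^{2} = 121 \left(-59\right) + \left(-2 + \left(-5 + 3 \cdot 3 \left(-1\right)\right)\right)^{2} = -7139 + \left(-2 - 14\right)^{2} = -7139 + \left(-16\right)^{2} = -7139 + 256 = -6883$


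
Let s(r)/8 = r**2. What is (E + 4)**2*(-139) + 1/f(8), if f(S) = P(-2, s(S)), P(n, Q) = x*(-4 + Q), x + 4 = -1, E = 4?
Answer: -22595841/2540 ≈ -8896.0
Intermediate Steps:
x = -5 (x = -4 - 1 = -5)
s(r) = 8*r**2
P(n, Q) = 20 - 5*Q (P(n, Q) = -5*(-4 + Q) = 20 - 5*Q)
f(S) = 20 - 40*S**2
(E + 4)**2*(-139) + 1/f(8) = (4 + 4)**2*(-139) + 1/(20 - 40*8**2) = 8**2*(-139) + 1/(20 - 40*64) = 64*(-139) + 1/(20 - 2560) = -8896 + 1/(-2540) = -8896 - 1/2540 = -22595841/2540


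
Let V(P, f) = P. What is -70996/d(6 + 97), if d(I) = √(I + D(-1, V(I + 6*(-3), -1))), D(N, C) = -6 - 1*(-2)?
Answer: -70996*√11/33 ≈ -7135.4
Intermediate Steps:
D(N, C) = -4 (D(N, C) = -6 + 2 = -4)
d(I) = √(-4 + I) (d(I) = √(I - 4) = √(-4 + I))
-70996/d(6 + 97) = -70996/√(-4 + (6 + 97)) = -70996/√(-4 + 103) = -70996*√11/33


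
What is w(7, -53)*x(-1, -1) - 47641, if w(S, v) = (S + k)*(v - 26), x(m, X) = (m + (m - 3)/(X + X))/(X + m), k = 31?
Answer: -46140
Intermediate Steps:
x(m, X) = (m + (-3 + m)/(2*X))/(X + m) (x(m, X) = (m + (-3 + m)/((2*X)))/(X + m) = (m + (-3 + m)*(1/(2*X)))/(X + m) = (m + (-3 + m)/(2*X))/(X + m))
w(S, v) = (-26 + v)*(31 + S) (w(S, v) = (S + 31)*(v - 26) = (31 + S)*(-26 + v) = (-26 + v)*(31 + S))
w(7, -53)*x(-1, -1) - 47641 = (-806 - 26*7 + 31*(-53) + 7*(-53))*((½)*(-3 - 1 + 2*(-1)*(-1))/(-1*(-1 - 1))) - 47641 = (-806 - 182 - 1643 - 371)*((½)*(-1)*(-3 - 1 + 2)/(-2)) - 47641 = -1501*(-1)*(-1)*(-2)/2 - 47641 = -3002*(-½) - 47641 = 1501 - 47641 = -46140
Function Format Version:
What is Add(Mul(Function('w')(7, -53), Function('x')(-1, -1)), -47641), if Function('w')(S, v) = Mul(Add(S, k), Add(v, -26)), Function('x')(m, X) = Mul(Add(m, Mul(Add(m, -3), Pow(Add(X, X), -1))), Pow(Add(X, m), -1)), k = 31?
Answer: -46140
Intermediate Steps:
Function('x')(m, X) = Mul(Pow(Add(X, m), -1), Add(m, Mul(Rational(1, 2), Pow(X, -1), Add(-3, m)))) (Function('x')(m, X) = Mul(Add(m, Mul(Add(-3, m), Pow(Mul(2, X), -1))), Pow(Add(X, m), -1)) = Mul(Add(m, Mul(Add(-3, m), Mul(Rational(1, 2), Pow(X, -1)))), Pow(Add(X, m), -1)) = Mul(Add(m, Mul(Rational(1, 2), Pow(X, -1), Add(-3, m))), Pow(Add(X, m), -1)) = Mul(Pow(Add(X, m), -1), Add(m, Mul(Rational(1, 2), Pow(X, -1), Add(-3, m)))))
Function('w')(S, v) = Mul(Add(-26, v), Add(31, S)) (Function('w')(S, v) = Mul(Add(S, 31), Add(v, -26)) = Mul(Add(31, S), Add(-26, v)) = Mul(Add(-26, v), Add(31, S)))
Add(Mul(Function('w')(7, -53), Function('x')(-1, -1)), -47641) = Add(Mul(Add(-806, Mul(-26, 7), Mul(31, -53), Mul(7, -53)), Mul(Rational(1, 2), Pow(-1, -1), Pow(Add(-1, -1), -1), Add(-3, -1, Mul(2, -1, -1)))), -47641) = Add(Mul(Add(-806, -182, -1643, -371), Mul(Rational(1, 2), -1, Pow(-2, -1), Add(-3, -1, 2))), -47641) = Add(Mul(-3002, Mul(Rational(1, 2), -1, Rational(-1, 2), -2)), -47641) = Add(Mul(-3002, Rational(-1, 2)), -47641) = Add(1501, -47641) = -46140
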